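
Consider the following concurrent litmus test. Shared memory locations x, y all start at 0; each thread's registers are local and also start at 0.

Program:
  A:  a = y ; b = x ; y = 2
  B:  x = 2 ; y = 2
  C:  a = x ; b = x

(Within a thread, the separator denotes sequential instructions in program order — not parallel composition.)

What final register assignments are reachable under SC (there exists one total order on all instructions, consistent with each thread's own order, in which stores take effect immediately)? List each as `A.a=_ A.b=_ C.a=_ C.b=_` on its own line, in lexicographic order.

A.a=0 A.b=0 C.a=0 C.b=0
A.a=0 A.b=0 C.a=0 C.b=2
A.a=0 A.b=0 C.a=2 C.b=2
A.a=0 A.b=2 C.a=0 C.b=0
A.a=0 A.b=2 C.a=0 C.b=2
A.a=0 A.b=2 C.a=2 C.b=2
A.a=2 A.b=2 C.a=0 C.b=0
A.a=2 A.b=2 C.a=0 C.b=2
A.a=2 A.b=2 C.a=2 C.b=2

outcome vector order: (A.a,A.b,C.a,C.b)
|SC outcomes| = 9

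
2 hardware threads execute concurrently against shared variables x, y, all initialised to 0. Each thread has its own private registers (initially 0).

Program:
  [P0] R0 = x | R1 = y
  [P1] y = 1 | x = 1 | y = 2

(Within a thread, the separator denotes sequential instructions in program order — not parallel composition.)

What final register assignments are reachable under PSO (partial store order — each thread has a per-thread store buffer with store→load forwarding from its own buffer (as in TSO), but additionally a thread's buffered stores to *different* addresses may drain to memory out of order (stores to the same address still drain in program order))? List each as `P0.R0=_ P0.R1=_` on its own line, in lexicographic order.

P0.R0=0 P0.R1=0
P0.R0=0 P0.R1=1
P0.R0=0 P0.R1=2
P0.R0=1 P0.R1=0
P0.R0=1 P0.R1=1
P0.R0=1 P0.R1=2

outcome vector order: (P0.R0,P0.R1)
|PSO outcomes| = 6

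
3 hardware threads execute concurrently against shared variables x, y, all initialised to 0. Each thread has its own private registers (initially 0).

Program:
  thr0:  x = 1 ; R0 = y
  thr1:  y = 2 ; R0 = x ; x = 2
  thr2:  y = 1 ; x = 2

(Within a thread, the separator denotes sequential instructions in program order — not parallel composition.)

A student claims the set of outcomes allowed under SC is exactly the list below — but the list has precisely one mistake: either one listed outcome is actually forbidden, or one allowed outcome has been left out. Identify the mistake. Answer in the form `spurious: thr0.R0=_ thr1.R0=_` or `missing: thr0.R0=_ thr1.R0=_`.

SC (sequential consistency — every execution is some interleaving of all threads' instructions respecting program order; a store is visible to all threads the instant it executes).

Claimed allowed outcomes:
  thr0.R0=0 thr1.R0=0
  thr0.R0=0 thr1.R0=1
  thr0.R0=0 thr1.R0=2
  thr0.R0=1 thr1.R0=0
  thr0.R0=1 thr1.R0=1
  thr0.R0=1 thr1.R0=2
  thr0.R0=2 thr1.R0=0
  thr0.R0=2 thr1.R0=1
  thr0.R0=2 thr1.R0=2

spurious: thr0.R0=0 thr1.R0=0

outcome vector order: (thr0.R0,thr1.R0)
under SC → <0 1>; <0 2>; <1 0>; <1 1>; <1 2>; <2 0>; <2 1>; <2 2>
claimed∖SC = {<0 0>}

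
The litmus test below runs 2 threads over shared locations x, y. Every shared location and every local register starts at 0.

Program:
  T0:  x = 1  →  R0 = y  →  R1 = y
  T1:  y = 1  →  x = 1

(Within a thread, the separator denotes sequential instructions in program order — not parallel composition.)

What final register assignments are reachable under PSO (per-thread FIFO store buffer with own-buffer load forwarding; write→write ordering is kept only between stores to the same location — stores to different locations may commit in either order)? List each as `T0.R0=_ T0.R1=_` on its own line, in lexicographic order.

T0.R0=0 T0.R1=0
T0.R0=0 T0.R1=1
T0.R0=1 T0.R1=1

outcome vector order: (T0.R0,T0.R1)
|PSO outcomes| = 3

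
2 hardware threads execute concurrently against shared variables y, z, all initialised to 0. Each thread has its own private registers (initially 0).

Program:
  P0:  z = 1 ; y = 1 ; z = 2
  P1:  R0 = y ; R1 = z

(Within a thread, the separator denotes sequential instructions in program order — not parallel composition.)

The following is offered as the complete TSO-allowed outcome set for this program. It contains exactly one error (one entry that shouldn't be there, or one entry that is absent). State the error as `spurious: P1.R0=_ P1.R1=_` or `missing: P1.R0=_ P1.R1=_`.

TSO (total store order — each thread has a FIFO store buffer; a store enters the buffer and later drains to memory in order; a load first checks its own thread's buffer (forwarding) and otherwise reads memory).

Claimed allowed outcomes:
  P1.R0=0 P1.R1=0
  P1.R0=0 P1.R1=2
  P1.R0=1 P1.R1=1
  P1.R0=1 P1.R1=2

outcome vector order: (P1.R0,P1.R1)
TSO: 5 outcomes — {(0,0), (0,1), (0,2), (1,1), (1,2)}
TSO∖claimed = {(0,1)}

missing: P1.R0=0 P1.R1=1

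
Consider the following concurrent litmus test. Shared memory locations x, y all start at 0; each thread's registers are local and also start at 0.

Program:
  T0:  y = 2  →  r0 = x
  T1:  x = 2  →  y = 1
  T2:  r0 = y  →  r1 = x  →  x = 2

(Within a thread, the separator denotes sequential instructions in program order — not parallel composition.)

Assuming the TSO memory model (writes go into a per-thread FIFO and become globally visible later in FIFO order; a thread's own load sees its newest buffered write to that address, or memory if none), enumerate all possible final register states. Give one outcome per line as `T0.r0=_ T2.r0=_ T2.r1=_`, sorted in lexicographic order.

T0.r0=0 T2.r0=0 T2.r1=0
T0.r0=0 T2.r0=0 T2.r1=2
T0.r0=0 T2.r0=1 T2.r1=2
T0.r0=0 T2.r0=2 T2.r1=0
T0.r0=0 T2.r0=2 T2.r1=2
T0.r0=2 T2.r0=0 T2.r1=0
T0.r0=2 T2.r0=0 T2.r1=2
T0.r0=2 T2.r0=1 T2.r1=2
T0.r0=2 T2.r0=2 T2.r1=0
T0.r0=2 T2.r0=2 T2.r1=2

outcome vector order: (T0.r0,T2.r0,T2.r1)
|TSO outcomes| = 10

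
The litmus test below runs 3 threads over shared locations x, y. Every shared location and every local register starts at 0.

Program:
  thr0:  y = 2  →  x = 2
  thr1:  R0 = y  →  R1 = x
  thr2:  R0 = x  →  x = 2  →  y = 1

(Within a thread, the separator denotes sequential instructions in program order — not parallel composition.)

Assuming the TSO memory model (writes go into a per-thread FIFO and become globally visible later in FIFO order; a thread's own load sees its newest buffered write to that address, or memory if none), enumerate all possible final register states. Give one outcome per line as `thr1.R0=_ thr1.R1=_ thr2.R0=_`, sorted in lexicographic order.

outcome vector order: (thr1.R0,thr1.R1,thr2.R0)
|TSO outcomes| = 10

thr1.R0=0 thr1.R1=0 thr2.R0=0
thr1.R0=0 thr1.R1=0 thr2.R0=2
thr1.R0=0 thr1.R1=2 thr2.R0=0
thr1.R0=0 thr1.R1=2 thr2.R0=2
thr1.R0=1 thr1.R1=2 thr2.R0=0
thr1.R0=1 thr1.R1=2 thr2.R0=2
thr1.R0=2 thr1.R1=0 thr2.R0=0
thr1.R0=2 thr1.R1=0 thr2.R0=2
thr1.R0=2 thr1.R1=2 thr2.R0=0
thr1.R0=2 thr1.R1=2 thr2.R0=2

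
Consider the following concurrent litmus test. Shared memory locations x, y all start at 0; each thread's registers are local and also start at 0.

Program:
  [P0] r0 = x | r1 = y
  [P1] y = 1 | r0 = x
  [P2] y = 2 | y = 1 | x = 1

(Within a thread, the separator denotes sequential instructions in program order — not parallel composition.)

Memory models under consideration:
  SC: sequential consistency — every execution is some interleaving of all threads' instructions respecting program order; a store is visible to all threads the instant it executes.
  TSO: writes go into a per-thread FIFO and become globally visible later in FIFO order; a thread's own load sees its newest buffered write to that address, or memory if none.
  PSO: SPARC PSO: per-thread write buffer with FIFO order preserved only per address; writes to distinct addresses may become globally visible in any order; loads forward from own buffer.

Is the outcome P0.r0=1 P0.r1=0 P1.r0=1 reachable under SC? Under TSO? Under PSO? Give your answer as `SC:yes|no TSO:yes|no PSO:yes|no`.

SC:no TSO:no PSO:yes

outcome vector order: (P0.r0,P0.r1,P1.r0)
under SC → (0,0,0), (0,0,1), (0,1,0), (0,1,1), (0,2,0), (0,2,1), (1,1,0), (1,1,1)
under TSO → (0,0,0), (0,0,1), (0,1,0), (0,1,1), (0,2,0), (0,2,1), (1,1,0), (1,1,1)
under PSO → (0,0,0), (0,0,1), (0,1,0), (0,1,1), (0,2,0), (0,2,1), (1,0,0), (1,0,1), (1,1,0), (1,1,1), (1,2,0), (1,2,1)
target (1,0,1) ∈ {PSO}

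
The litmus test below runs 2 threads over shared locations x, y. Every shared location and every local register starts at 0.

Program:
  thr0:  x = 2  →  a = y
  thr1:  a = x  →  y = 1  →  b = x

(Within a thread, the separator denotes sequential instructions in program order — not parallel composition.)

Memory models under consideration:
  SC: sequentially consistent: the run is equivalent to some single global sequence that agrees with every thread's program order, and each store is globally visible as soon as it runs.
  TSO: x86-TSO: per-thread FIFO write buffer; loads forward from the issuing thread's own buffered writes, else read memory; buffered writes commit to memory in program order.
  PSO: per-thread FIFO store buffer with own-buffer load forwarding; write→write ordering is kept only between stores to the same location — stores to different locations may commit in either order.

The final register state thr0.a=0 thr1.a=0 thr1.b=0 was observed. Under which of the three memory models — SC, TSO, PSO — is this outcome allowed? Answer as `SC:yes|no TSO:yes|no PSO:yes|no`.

outcome vector order: (thr0.a,thr1.a,thr1.b)
SC: 5 outcomes — {<0 0 2>; <0 2 2>; <1 0 0>; <1 0 2>; <1 2 2>}
TSO: 6 outcomes — {<0 0 0>; <0 0 2>; <0 2 2>; <1 0 0>; <1 0 2>; <1 2 2>}
PSO: 6 outcomes — {<0 0 0>; <0 0 2>; <0 2 2>; <1 0 0>; <1 0 2>; <1 2 2>}
target <0 0 0> ∈ {TSO,PSO}

SC:no TSO:yes PSO:yes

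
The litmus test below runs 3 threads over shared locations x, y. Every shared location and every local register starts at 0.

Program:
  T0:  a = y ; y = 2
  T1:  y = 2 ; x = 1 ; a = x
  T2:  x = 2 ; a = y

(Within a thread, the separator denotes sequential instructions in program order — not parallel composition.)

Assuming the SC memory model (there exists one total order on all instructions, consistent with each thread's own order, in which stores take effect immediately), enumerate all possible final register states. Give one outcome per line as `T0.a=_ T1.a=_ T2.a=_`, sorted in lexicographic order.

T0.a=0 T1.a=1 T2.a=0
T0.a=0 T1.a=1 T2.a=2
T0.a=0 T1.a=2 T2.a=2
T0.a=2 T1.a=1 T2.a=0
T0.a=2 T1.a=1 T2.a=2
T0.a=2 T1.a=2 T2.a=2

outcome vector order: (T0.a,T1.a,T2.a)
|SC outcomes| = 6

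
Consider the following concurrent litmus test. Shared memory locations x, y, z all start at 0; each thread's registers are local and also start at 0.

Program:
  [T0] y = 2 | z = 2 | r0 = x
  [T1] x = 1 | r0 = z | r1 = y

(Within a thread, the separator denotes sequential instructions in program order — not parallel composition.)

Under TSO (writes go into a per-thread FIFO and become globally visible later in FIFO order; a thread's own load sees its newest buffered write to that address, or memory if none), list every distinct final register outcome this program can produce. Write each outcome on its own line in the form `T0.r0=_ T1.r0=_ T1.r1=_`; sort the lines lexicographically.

T0.r0=0 T1.r0=0 T1.r1=0
T0.r0=0 T1.r0=0 T1.r1=2
T0.r0=0 T1.r0=2 T1.r1=2
T0.r0=1 T1.r0=0 T1.r1=0
T0.r0=1 T1.r0=0 T1.r1=2
T0.r0=1 T1.r0=2 T1.r1=2

outcome vector order: (T0.r0,T1.r0,T1.r1)
|TSO outcomes| = 6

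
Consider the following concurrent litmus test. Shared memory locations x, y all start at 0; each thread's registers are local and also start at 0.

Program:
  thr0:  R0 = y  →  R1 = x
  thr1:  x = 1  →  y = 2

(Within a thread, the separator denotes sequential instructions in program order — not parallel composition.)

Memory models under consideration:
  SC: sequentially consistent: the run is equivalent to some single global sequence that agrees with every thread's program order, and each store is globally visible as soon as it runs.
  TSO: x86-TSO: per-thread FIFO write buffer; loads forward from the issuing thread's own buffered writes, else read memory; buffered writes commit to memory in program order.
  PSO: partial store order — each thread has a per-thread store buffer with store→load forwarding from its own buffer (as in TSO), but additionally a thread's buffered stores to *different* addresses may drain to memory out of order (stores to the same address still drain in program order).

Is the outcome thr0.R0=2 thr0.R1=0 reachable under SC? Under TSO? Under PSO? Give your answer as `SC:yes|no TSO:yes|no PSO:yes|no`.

SC:no TSO:no PSO:yes

outcome vector order: (thr0.R0,thr0.R1)
SC (3): <0 0>, <0 1>, <2 1>
TSO (3): <0 0>, <0 1>, <2 1>
PSO (4): <0 0>, <0 1>, <2 0>, <2 1>
target <2 0> ∈ {PSO}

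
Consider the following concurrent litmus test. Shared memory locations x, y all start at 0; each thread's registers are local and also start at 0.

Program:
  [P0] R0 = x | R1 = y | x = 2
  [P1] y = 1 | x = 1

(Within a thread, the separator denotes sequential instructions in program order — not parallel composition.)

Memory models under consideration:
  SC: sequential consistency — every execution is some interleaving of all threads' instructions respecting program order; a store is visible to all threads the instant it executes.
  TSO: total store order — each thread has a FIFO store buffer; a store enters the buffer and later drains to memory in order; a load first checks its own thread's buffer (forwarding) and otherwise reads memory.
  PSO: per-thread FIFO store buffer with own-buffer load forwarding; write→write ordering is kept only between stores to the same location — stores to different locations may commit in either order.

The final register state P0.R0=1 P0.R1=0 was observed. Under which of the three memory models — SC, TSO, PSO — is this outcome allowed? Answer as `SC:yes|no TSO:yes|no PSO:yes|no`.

outcome vector order: (P0.R0,P0.R1)
SC: 3 outcomes — {00 01 11}
TSO: 3 outcomes — {00 01 11}
PSO: 4 outcomes — {00 01 10 11}
target 10 ∈ {PSO}

SC:no TSO:no PSO:yes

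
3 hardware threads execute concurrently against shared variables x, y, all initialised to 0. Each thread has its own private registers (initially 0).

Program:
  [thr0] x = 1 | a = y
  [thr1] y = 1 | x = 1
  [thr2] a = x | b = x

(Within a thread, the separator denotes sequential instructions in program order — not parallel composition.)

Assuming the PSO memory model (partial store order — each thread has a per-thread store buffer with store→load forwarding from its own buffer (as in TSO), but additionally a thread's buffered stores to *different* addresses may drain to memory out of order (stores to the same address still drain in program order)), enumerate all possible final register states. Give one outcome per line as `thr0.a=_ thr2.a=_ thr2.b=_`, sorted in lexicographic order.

thr0.a=0 thr2.a=0 thr2.b=0
thr0.a=0 thr2.a=0 thr2.b=1
thr0.a=0 thr2.a=1 thr2.b=1
thr0.a=1 thr2.a=0 thr2.b=0
thr0.a=1 thr2.a=0 thr2.b=1
thr0.a=1 thr2.a=1 thr2.b=1

outcome vector order: (thr0.a,thr2.a,thr2.b)
|PSO outcomes| = 6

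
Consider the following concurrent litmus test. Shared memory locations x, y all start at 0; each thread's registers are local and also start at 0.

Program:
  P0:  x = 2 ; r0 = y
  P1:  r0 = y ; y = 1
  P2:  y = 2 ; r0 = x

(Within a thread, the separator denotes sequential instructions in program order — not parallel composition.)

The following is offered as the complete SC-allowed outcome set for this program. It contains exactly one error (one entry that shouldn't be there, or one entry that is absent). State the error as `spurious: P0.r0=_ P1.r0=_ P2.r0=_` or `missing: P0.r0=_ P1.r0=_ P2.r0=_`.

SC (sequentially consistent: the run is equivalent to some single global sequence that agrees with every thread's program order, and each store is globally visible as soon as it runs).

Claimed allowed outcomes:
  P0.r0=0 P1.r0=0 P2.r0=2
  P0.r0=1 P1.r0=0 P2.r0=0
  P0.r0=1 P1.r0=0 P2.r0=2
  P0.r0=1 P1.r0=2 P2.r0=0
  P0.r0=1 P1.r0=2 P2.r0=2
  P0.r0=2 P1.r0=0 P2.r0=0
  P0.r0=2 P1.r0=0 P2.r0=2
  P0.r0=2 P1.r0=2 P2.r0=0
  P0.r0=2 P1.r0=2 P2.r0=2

missing: P0.r0=0 P1.r0=2 P2.r0=2

outcome vector order: (P0.r0,P1.r0,P2.r0)
SC (10): 002; 022; 100; 102; 120; 122; 200; 202; 220; 222
SC∖claimed = {022}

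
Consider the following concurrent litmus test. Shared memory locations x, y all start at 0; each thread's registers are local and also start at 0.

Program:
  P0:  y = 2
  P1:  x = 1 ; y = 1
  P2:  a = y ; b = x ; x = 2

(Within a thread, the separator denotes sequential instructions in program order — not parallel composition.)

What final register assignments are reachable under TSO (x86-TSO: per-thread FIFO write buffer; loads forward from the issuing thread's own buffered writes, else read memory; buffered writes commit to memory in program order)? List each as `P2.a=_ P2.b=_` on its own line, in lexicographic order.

outcome vector order: (P2.a,P2.b)
|TSO outcomes| = 5

P2.a=0 P2.b=0
P2.a=0 P2.b=1
P2.a=1 P2.b=1
P2.a=2 P2.b=0
P2.a=2 P2.b=1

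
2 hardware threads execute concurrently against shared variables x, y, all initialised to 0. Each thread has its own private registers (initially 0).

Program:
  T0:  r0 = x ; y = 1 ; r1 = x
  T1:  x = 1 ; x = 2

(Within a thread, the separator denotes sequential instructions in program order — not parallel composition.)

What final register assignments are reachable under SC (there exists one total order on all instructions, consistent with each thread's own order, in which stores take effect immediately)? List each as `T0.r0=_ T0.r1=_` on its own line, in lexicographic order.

outcome vector order: (T0.r0,T0.r1)
|SC outcomes| = 6

T0.r0=0 T0.r1=0
T0.r0=0 T0.r1=1
T0.r0=0 T0.r1=2
T0.r0=1 T0.r1=1
T0.r0=1 T0.r1=2
T0.r0=2 T0.r1=2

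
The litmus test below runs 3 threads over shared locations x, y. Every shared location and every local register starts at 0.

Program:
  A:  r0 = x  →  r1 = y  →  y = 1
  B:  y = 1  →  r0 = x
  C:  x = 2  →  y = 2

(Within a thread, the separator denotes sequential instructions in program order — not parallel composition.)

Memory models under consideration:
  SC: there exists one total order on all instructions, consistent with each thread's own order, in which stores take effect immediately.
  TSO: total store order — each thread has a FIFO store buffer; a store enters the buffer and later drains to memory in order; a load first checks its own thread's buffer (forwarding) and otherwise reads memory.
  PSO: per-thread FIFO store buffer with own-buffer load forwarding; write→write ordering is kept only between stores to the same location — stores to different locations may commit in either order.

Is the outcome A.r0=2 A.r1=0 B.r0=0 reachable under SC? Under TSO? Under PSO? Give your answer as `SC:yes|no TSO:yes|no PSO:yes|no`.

outcome vector order: (A.r0,A.r1,B.r0)
SC (11): <0 0 0> <0 0 2> <0 1 0> <0 1 2> <0 2 0> <0 2 2> <2 0 2> <2 1 0> <2 1 2> <2 2 0> <2 2 2>
TSO (12): <0 0 0> <0 0 2> <0 1 0> <0 1 2> <0 2 0> <0 2 2> <2 0 0> <2 0 2> <2 1 0> <2 1 2> <2 2 0> <2 2 2>
PSO (12): <0 0 0> <0 0 2> <0 1 0> <0 1 2> <0 2 0> <0 2 2> <2 0 0> <2 0 2> <2 1 0> <2 1 2> <2 2 0> <2 2 2>
target <2 0 0> ∈ {TSO,PSO}

SC:no TSO:yes PSO:yes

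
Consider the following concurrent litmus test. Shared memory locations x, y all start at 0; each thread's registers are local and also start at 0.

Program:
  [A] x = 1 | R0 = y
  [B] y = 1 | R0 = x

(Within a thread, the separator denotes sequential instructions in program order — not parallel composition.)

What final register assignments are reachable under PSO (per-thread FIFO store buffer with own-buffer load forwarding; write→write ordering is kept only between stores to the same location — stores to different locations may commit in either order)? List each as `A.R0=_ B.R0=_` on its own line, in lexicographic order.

outcome vector order: (A.R0,B.R0)
|PSO outcomes| = 4

A.R0=0 B.R0=0
A.R0=0 B.R0=1
A.R0=1 B.R0=0
A.R0=1 B.R0=1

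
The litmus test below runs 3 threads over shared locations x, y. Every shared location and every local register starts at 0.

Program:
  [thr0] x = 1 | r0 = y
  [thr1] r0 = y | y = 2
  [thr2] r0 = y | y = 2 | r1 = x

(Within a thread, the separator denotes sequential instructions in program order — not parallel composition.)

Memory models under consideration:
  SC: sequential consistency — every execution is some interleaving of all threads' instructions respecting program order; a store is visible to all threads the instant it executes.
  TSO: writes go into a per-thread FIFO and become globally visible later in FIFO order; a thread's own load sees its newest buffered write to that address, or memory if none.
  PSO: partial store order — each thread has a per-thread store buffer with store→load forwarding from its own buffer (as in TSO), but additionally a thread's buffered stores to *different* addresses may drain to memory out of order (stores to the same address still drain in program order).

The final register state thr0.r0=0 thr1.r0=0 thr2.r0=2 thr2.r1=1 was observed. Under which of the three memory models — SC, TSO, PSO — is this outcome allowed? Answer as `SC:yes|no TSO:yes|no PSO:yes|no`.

outcome vector order: (thr0.r0,thr1.r0,thr2.r0,thr2.r1)
under SC → 0001 0021 0201 2000 2001 2020 2021 2200 2201
under TSO → 0000 0001 0020 0021 0200 0201 2000 2001 2020 2021 2200 2201
under PSO → 0000 0001 0020 0021 0200 0201 2000 2001 2020 2021 2200 2201
target 0021 ∈ {SC,TSO,PSO}

SC:yes TSO:yes PSO:yes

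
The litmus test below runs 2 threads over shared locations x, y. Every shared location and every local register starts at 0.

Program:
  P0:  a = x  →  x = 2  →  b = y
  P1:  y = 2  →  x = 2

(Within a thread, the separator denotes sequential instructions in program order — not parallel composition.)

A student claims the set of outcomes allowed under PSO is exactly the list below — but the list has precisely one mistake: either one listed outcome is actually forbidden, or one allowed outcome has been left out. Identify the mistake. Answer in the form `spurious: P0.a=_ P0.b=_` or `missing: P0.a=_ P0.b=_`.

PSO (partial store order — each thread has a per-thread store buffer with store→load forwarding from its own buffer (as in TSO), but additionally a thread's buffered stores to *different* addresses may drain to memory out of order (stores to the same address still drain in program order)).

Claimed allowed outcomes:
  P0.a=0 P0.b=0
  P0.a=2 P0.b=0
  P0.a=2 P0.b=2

missing: P0.a=0 P0.b=2

outcome vector order: (P0.a,P0.b)
PSO (4): <0 0>; <0 2>; <2 0>; <2 2>
PSO∖claimed = {<0 2>}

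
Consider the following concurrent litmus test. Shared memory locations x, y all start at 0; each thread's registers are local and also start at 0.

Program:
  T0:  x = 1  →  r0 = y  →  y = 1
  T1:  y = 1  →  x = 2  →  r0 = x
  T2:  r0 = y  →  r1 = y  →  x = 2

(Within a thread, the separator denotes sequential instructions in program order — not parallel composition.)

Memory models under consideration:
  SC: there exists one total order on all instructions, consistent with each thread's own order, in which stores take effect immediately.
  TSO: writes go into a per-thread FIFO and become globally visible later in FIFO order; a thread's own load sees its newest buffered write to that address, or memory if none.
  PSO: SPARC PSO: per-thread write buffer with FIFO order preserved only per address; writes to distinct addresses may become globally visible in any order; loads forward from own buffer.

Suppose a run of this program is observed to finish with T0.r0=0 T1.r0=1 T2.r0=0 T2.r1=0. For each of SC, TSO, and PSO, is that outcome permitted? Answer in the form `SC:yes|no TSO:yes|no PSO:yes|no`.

SC:no TSO:yes PSO:yes

outcome vector order: (T0.r0,T1.r0,T2.r0,T2.r1)
SC: 9 outcomes — {0200; 0201; 0211; 1100; 1101; 1111; 1200; 1201; 1211}
TSO: 12 outcomes — {0100; 0101; 0111; 0200; 0201; 0211; 1100; 1101; 1111; 1200; 1201; 1211}
PSO: 12 outcomes — {0100; 0101; 0111; 0200; 0201; 0211; 1100; 1101; 1111; 1200; 1201; 1211}
target 0100 ∈ {TSO,PSO}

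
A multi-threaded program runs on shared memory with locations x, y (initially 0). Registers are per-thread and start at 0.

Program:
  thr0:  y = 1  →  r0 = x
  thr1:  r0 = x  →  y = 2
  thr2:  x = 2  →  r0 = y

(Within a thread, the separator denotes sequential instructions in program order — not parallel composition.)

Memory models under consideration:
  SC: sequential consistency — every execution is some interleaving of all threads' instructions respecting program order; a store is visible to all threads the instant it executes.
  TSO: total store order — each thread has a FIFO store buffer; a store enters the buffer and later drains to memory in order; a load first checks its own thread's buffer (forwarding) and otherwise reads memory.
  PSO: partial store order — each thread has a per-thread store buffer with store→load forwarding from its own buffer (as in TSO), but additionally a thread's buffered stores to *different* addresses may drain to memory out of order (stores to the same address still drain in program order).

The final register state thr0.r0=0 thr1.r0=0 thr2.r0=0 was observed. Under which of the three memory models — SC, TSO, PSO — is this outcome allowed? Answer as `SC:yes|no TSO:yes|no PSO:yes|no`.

outcome vector order: (thr0.r0,thr1.r0,thr2.r0)
[SC] allowed = {<0 0 1>; <0 0 2>; <0 2 1>; <0 2 2>; <2 0 0>; <2 0 1>; <2 0 2>; <2 2 0>; <2 2 1>; <2 2 2>}
[TSO] allowed = {<0 0 0>; <0 0 1>; <0 0 2>; <0 2 0>; <0 2 1>; <0 2 2>; <2 0 0>; <2 0 1>; <2 0 2>; <2 2 0>; <2 2 1>; <2 2 2>}
[PSO] allowed = {<0 0 0>; <0 0 1>; <0 0 2>; <0 2 0>; <0 2 1>; <0 2 2>; <2 0 0>; <2 0 1>; <2 0 2>; <2 2 0>; <2 2 1>; <2 2 2>}
target <0 0 0> ∈ {TSO,PSO}

SC:no TSO:yes PSO:yes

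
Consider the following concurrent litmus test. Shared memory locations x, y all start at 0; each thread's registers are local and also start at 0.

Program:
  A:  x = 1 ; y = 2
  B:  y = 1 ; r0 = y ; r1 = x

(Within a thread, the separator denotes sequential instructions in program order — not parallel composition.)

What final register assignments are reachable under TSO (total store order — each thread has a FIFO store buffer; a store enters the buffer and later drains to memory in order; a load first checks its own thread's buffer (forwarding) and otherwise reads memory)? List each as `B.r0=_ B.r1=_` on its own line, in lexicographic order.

B.r0=1 B.r1=0
B.r0=1 B.r1=1
B.r0=2 B.r1=1

outcome vector order: (B.r0,B.r1)
|TSO outcomes| = 3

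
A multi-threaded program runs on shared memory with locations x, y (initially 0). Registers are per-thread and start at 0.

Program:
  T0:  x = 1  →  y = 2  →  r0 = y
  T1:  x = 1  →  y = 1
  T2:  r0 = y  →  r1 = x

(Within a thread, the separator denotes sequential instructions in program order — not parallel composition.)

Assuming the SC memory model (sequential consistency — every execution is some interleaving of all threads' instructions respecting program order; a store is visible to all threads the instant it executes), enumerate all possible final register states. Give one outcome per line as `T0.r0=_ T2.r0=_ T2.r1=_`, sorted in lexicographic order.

outcome vector order: (T0.r0,T2.r0,T2.r1)
|SC outcomes| = 8

T0.r0=1 T2.r0=0 T2.r1=0
T0.r0=1 T2.r0=0 T2.r1=1
T0.r0=1 T2.r0=1 T2.r1=1
T0.r0=1 T2.r0=2 T2.r1=1
T0.r0=2 T2.r0=0 T2.r1=0
T0.r0=2 T2.r0=0 T2.r1=1
T0.r0=2 T2.r0=1 T2.r1=1
T0.r0=2 T2.r0=2 T2.r1=1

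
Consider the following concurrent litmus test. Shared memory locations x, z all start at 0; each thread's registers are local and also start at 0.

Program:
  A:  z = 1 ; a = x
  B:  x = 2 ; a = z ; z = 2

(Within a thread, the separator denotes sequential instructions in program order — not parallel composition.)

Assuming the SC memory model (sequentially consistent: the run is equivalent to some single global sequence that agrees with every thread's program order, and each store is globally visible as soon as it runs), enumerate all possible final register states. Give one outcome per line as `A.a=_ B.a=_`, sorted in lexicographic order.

A.a=0 B.a=1
A.a=2 B.a=0
A.a=2 B.a=1

outcome vector order: (A.a,B.a)
|SC outcomes| = 3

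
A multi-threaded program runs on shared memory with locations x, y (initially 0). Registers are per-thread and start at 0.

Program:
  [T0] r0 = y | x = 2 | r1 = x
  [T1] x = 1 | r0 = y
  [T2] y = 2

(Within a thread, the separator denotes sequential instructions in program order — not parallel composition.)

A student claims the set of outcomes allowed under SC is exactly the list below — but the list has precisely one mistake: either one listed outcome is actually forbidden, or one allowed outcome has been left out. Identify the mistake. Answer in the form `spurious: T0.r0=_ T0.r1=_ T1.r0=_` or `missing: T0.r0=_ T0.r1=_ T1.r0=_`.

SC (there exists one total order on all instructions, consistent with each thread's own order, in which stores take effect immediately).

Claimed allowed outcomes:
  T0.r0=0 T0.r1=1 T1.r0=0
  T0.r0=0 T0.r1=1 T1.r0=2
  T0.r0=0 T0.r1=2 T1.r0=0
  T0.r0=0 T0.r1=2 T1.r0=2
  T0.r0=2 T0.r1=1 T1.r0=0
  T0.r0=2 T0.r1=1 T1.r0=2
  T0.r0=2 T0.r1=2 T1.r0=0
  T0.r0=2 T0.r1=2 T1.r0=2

outcome vector order: (T0.r0,T0.r1,T1.r0)
SC (7): <0 1 0>, <0 1 2>, <0 2 0>, <0 2 2>, <2 1 2>, <2 2 0>, <2 2 2>
claimed∖SC = {<2 1 0>}

spurious: T0.r0=2 T0.r1=1 T1.r0=0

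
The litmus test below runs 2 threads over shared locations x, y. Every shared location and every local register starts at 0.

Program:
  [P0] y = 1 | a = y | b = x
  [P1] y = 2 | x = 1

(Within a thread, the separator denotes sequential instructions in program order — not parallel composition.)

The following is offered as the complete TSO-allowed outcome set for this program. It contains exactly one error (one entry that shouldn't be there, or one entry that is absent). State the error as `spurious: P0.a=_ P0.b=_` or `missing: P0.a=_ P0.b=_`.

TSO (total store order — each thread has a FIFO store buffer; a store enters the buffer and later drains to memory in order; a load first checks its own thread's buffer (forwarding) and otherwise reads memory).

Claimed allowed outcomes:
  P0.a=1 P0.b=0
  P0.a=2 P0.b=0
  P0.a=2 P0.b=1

missing: P0.a=1 P0.b=1

outcome vector order: (P0.a,P0.b)
[TSO] allowed = {10 11 20 21}
TSO∖claimed = {11}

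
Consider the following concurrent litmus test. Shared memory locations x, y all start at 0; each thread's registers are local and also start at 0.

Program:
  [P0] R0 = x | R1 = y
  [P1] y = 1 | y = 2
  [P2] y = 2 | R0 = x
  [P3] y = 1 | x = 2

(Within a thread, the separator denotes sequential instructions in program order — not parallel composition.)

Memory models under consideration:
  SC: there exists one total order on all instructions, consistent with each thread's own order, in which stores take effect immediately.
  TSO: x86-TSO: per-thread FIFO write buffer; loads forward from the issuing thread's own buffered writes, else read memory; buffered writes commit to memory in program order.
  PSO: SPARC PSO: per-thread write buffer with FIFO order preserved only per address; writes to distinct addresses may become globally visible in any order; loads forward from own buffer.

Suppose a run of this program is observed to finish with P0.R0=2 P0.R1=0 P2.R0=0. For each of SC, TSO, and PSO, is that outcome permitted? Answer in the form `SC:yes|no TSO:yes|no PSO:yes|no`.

outcome vector order: (P0.R0,P0.R1,P2.R0)
under SC → 0/0/0, 0/0/2, 0/1/0, 0/1/2, 0/2/0, 0/2/2, 2/1/0, 2/1/2, 2/2/0, 2/2/2
under TSO → 0/0/0, 0/0/2, 0/1/0, 0/1/2, 0/2/0, 0/2/2, 2/1/0, 2/1/2, 2/2/0, 2/2/2
under PSO → 0/0/0, 0/0/2, 0/1/0, 0/1/2, 0/2/0, 0/2/2, 2/0/0, 2/0/2, 2/1/0, 2/1/2, 2/2/0, 2/2/2
target 2/0/0 ∈ {PSO}

SC:no TSO:no PSO:yes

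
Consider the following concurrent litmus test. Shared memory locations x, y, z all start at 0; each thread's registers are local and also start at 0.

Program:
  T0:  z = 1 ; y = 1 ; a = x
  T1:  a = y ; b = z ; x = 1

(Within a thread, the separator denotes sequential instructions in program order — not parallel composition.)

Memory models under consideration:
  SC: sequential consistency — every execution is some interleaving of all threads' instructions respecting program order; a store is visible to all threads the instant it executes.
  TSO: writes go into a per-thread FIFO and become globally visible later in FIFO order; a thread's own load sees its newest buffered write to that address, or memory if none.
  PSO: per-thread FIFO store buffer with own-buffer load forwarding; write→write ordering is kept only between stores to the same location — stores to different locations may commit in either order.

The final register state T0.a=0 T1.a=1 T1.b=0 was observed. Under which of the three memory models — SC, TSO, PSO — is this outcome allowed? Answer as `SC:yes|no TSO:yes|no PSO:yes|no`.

outcome vector order: (T0.a,T1.a,T1.b)
[SC] allowed = {(0,0,0); (0,0,1); (0,1,1); (1,0,0); (1,0,1); (1,1,1)}
[TSO] allowed = {(0,0,0); (0,0,1); (0,1,1); (1,0,0); (1,0,1); (1,1,1)}
[PSO] allowed = {(0,0,0); (0,0,1); (0,1,0); (0,1,1); (1,0,0); (1,0,1); (1,1,0); (1,1,1)}
target (0,1,0) ∈ {PSO}

SC:no TSO:no PSO:yes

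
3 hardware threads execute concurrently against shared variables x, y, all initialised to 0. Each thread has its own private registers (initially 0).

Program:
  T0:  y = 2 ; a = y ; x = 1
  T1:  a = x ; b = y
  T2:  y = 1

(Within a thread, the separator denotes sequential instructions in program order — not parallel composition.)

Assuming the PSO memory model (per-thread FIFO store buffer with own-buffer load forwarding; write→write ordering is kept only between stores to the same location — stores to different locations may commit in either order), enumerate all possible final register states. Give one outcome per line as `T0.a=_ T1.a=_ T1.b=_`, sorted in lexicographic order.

T0.a=1 T1.a=0 T1.b=0
T0.a=1 T1.a=0 T1.b=1
T0.a=1 T1.a=0 T1.b=2
T0.a=1 T1.a=1 T1.b=1
T0.a=2 T1.a=0 T1.b=0
T0.a=2 T1.a=0 T1.b=1
T0.a=2 T1.a=0 T1.b=2
T0.a=2 T1.a=1 T1.b=0
T0.a=2 T1.a=1 T1.b=1
T0.a=2 T1.a=1 T1.b=2

outcome vector order: (T0.a,T1.a,T1.b)
|PSO outcomes| = 10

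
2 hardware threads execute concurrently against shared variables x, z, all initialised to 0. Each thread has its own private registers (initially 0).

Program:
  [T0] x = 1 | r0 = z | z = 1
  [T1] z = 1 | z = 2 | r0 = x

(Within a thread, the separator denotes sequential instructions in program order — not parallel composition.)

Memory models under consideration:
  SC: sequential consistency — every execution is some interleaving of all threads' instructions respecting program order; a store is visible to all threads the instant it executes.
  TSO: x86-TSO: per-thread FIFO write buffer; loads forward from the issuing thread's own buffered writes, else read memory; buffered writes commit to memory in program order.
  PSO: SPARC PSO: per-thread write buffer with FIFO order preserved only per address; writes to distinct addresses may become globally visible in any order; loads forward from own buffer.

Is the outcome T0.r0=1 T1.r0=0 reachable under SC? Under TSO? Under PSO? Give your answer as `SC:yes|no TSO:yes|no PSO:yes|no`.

SC:no TSO:yes PSO:yes

outcome vector order: (T0.r0,T1.r0)
[SC] allowed = {01, 11, 20, 21}
[TSO] allowed = {00, 01, 10, 11, 20, 21}
[PSO] allowed = {00, 01, 10, 11, 20, 21}
target 10 ∈ {TSO,PSO}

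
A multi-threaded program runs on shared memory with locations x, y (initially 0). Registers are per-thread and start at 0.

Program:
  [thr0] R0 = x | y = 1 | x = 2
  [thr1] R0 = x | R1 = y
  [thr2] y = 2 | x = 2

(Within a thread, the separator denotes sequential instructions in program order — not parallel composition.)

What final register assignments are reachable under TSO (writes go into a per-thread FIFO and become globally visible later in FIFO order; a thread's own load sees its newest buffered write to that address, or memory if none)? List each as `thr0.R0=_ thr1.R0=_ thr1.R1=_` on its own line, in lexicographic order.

outcome vector order: (thr0.R0,thr1.R0,thr1.R1)
|TSO outcomes| = 10

thr0.R0=0 thr1.R0=0 thr1.R1=0
thr0.R0=0 thr1.R0=0 thr1.R1=1
thr0.R0=0 thr1.R0=0 thr1.R1=2
thr0.R0=0 thr1.R0=2 thr1.R1=1
thr0.R0=0 thr1.R0=2 thr1.R1=2
thr0.R0=2 thr1.R0=0 thr1.R1=0
thr0.R0=2 thr1.R0=0 thr1.R1=1
thr0.R0=2 thr1.R0=0 thr1.R1=2
thr0.R0=2 thr1.R0=2 thr1.R1=1
thr0.R0=2 thr1.R0=2 thr1.R1=2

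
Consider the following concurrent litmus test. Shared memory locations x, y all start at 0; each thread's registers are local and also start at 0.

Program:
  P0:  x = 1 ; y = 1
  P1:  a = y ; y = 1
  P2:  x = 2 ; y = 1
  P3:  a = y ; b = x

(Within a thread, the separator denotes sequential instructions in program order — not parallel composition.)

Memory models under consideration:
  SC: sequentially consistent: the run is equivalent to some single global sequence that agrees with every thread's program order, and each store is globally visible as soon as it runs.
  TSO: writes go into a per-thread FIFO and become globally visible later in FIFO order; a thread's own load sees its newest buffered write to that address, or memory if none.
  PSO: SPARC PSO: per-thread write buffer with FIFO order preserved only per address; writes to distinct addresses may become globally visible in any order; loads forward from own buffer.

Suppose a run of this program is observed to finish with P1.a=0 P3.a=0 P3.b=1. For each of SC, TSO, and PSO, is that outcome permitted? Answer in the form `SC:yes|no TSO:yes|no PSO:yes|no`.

SC:yes TSO:yes PSO:yes

outcome vector order: (P1.a,P3.a,P3.b)
SC (11): 000; 001; 002; 010; 011; 012; 100; 101; 102; 111; 112
TSO (11): 000; 001; 002; 010; 011; 012; 100; 101; 102; 111; 112
PSO (12): 000; 001; 002; 010; 011; 012; 100; 101; 102; 110; 111; 112
target 001 ∈ {SC,TSO,PSO}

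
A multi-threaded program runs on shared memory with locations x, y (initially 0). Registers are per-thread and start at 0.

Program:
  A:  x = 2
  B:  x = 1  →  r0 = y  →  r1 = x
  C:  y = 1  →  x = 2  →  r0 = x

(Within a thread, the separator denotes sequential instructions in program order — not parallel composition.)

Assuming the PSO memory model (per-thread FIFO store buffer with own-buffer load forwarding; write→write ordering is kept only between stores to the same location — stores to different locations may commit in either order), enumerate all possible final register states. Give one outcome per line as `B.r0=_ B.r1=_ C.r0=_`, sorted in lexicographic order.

outcome vector order: (B.r0,B.r1,C.r0)
|PSO outcomes| = 8

B.r0=0 B.r1=1 C.r0=1
B.r0=0 B.r1=1 C.r0=2
B.r0=0 B.r1=2 C.r0=1
B.r0=0 B.r1=2 C.r0=2
B.r0=1 B.r1=1 C.r0=1
B.r0=1 B.r1=1 C.r0=2
B.r0=1 B.r1=2 C.r0=1
B.r0=1 B.r1=2 C.r0=2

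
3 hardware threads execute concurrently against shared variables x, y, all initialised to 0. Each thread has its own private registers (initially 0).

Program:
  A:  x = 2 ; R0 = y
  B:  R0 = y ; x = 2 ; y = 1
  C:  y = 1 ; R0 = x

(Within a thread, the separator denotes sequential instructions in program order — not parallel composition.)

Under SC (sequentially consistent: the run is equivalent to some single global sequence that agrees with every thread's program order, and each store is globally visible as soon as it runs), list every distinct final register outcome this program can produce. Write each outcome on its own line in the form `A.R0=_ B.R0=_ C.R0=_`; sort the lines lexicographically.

A.R0=0 B.R0=0 C.R0=2
A.R0=0 B.R0=1 C.R0=2
A.R0=1 B.R0=0 C.R0=0
A.R0=1 B.R0=0 C.R0=2
A.R0=1 B.R0=1 C.R0=0
A.R0=1 B.R0=1 C.R0=2

outcome vector order: (A.R0,B.R0,C.R0)
|SC outcomes| = 6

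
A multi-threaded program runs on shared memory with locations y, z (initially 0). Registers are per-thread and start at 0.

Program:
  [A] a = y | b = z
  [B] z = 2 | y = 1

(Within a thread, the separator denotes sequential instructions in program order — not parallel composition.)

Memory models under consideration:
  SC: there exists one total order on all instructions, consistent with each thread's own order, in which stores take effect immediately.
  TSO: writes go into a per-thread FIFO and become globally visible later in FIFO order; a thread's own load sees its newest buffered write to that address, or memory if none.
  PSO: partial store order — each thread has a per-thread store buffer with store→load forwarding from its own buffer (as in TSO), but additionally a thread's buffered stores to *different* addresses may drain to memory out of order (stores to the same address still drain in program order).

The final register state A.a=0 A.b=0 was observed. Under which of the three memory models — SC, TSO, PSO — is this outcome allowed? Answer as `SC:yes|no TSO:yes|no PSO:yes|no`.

SC:yes TSO:yes PSO:yes

outcome vector order: (A.a,A.b)
[SC] allowed = {0/0; 0/2; 1/2}
[TSO] allowed = {0/0; 0/2; 1/2}
[PSO] allowed = {0/0; 0/2; 1/0; 1/2}
target 0/0 ∈ {SC,TSO,PSO}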